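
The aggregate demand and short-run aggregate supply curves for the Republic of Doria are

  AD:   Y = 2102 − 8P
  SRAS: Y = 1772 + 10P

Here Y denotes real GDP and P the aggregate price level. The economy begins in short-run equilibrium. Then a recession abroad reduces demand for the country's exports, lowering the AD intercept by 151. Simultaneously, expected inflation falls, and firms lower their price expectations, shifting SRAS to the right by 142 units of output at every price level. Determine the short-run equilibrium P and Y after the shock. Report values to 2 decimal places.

After both shocks: AD is Y = 1951 − 8P and SRAS is Y = 1914 + 10P.
Setting them equal: 37 = 18P, so P = 2.06.
Substituting into AD, Y = 1934.56.

P = 2.06, Y = 1934.56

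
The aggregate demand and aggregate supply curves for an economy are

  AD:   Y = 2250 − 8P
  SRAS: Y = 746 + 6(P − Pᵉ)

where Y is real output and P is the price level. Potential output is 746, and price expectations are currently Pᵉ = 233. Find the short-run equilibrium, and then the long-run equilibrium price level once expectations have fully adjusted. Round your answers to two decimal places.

Short run: with Pᵉ = 233, SRAS is Y = 6P − 652. Setting AD = SRAS gives 2902 = 14P, so P = 207.29 and Y = 2250 − 8P = 591.71.
Output 591.71 is below potential 746, so over time expected prices fall and SRAS shifts right until Y returns to 746.
Long run: Y = 746 on the AD curve gives 746 = 2250 − 8P, so P = 188.00.

Short run: P = 207.29, Y = 591.71. Long run: P = 188.00.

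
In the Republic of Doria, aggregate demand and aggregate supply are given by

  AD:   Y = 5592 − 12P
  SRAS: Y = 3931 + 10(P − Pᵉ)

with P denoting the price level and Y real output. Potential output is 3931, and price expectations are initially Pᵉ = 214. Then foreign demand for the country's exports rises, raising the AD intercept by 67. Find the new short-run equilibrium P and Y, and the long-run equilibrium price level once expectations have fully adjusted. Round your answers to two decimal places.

AD shifts right: new AD is Y = 5659 − 12P. With Pᵉ = 214, SRAS is Y = 1791 + 10P.
Short run: 5659 − 12P = 1791 + 10P gives 3868 = 22P, so P = 175.82 and Y = 5659 − 12P = 3549.18.
Y = 3549.18 is below potential 3931; expectations adjust and SRAS shifts right until Y = 3931.
Long run: on the new AD curve, 3931 = 5659 − 12P gives P = 144.00.

Short run: P = 175.82, Y = 3549.18. Long run: P = 144.00.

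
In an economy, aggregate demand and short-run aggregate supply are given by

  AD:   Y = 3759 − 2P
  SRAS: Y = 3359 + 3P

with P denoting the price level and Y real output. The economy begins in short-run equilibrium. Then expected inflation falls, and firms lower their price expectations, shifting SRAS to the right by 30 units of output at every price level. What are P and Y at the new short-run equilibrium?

This is a positive supply shock: SRAS shifts right.
New SRAS: Y = 3389 + 3P.
Set AD = SRAS: 3759 − 2P = 3389 + 3P, so 370 = 5P and P = 74.
Y = 3759 − 2·74 = 3611.

P = 74, Y = 3611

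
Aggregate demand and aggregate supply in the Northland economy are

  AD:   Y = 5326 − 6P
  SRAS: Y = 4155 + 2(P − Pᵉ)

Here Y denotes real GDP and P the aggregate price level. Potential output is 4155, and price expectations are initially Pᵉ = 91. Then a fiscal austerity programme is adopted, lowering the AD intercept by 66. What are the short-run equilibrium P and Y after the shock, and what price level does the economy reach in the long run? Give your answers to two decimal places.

Short run: P = 160.88, Y = 4294.75. Long run: P = 184.17.

AD shifts left: new AD is Y = 5260 − 6P. With Pᵉ = 91, SRAS is Y = 3973 + 2P.
Short run: 5260 − 6P = 3973 + 2P gives 1287 = 8P, so P = 160.88 and Y = 5260 − 6P = 4294.75.
Y = 4294.75 is above potential 4155; expectations adjust and SRAS shifts left until Y = 4155.
Long run: on the new AD curve, 4155 = 5260 − 6P gives P = 184.17.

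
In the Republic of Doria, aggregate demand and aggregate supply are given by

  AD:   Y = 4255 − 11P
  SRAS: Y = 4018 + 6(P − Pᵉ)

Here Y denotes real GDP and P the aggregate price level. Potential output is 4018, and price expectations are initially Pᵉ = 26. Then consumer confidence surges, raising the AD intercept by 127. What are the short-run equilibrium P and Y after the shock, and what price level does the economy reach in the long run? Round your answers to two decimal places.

AD shifts right: new AD is Y = 4382 − 11P. With Pᵉ = 26, SRAS is Y = 3862 + 6P.
Short run: 4382 − 11P = 3862 + 6P gives 520 = 17P, so P = 30.59 and Y = 4382 − 11P = 4045.53.
Y = 4045.53 is above potential 4018; expectations adjust and SRAS shifts left until Y = 4018.
Long run: on the new AD curve, 4018 = 4382 − 11P gives P = 33.09.

Short run: P = 30.59, Y = 4045.53. Long run: P = 33.09.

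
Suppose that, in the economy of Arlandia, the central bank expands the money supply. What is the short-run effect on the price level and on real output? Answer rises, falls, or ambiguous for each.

This is a positive demand shock: AD shifts right.
Moving along the upward-sloping SRAS curve, P rises and Y rises.

Price level: rises; output: rises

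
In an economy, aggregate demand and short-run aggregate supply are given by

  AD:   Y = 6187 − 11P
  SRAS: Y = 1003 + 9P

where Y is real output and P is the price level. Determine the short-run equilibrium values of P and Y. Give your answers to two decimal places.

Set AD = SRAS: 6187 − 11P = 1003 + 9P, so 5184 = 20P and P = 259.20.
Substituting into AD, Y = 6187 − 11P = 3335.80.

P = 259.20, Y = 3335.80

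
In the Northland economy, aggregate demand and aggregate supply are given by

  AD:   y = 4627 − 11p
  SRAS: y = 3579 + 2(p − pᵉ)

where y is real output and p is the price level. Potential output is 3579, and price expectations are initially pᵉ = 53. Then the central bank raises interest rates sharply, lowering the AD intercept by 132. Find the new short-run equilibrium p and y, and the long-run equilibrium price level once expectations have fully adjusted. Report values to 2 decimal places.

Short run: p = 78.62, y = 3630.23. Long run: p = 83.27.

AD shifts left: new AD is y = 4495 − 11p. With pᵉ = 53, SRAS is y = 3473 + 2p.
Short run: 4495 − 11p = 3473 + 2p gives 1022 = 13p, so p = 78.62 and y = 4495 − 11p = 3630.23.
y = 3630.23 is above potential 3579; expectations adjust and SRAS shifts left until y = 3579.
Long run: on the new AD curve, 3579 = 4495 − 11p gives p = 83.27.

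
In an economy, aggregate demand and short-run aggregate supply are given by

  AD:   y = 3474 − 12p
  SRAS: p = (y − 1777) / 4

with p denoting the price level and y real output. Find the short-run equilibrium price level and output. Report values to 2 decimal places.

Rearrange SRAS to y = 1777 + 4p.
Set AD = SRAS: 3474 − 12p = 1777 + 4p, so 1697 = 16p and p = 106.06.
Substituting into AD, y = 3474 − 12p = 2201.25.

p = 106.06, y = 2201.25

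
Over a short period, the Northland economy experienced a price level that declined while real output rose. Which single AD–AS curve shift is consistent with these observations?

P fell and Y rose. An AD shift moves P and Y in the same direction; an SRAS shift moves them in opposite directions.
Here P and Y moved in opposite directions, so the SRAS curve shifted.
Since Y rose, SRAS shifted right.

SRAS shifted right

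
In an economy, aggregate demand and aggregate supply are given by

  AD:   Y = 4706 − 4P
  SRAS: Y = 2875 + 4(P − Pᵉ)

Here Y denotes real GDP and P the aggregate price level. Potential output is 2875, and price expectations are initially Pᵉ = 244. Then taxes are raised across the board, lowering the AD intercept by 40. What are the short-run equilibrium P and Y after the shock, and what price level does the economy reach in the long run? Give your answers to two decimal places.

Short run: P = 345.88, Y = 3282.50. Long run: P = 447.75.

AD shifts left: new AD is Y = 4666 − 4P. With Pᵉ = 244, SRAS is Y = 1899 + 4P.
Short run: 4666 − 4P = 1899 + 4P gives 2767 = 8P, so P = 345.88 and Y = 4666 − 4P = 3282.50.
Y = 3282.50 is above potential 2875; expectations adjust and SRAS shifts left until Y = 2875.
Long run: on the new AD curve, 2875 = 4666 − 4P gives P = 447.75.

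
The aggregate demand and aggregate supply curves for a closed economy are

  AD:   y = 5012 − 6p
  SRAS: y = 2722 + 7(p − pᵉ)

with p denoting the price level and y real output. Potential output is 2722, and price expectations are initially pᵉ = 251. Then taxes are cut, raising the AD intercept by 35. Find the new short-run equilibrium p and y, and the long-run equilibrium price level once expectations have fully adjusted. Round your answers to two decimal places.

Short run: p = 314.00, y = 3163.00. Long run: p = 387.50.

AD shifts right: new AD is y = 5047 − 6p. With pᵉ = 251, SRAS is y = 965 + 7p.
Short run: 5047 − 6p = 965 + 7p gives 4082 = 13p, so p = 314.00 and y = 5047 − 6p = 3163.00.
y = 3163.00 is above potential 2722; expectations adjust and SRAS shifts left until y = 2722.
Long run: on the new AD curve, 2722 = 5047 − 6p gives p = 387.50.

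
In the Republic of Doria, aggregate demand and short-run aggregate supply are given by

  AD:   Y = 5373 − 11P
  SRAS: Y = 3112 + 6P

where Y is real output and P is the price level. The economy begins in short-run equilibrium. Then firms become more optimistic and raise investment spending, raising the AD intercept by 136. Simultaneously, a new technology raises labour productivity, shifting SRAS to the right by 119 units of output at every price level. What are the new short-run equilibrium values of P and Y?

P = 134, Y = 4035

After both shocks: AD is Y = 5509 − 11P and SRAS is Y = 3231 + 6P.
Setting them equal: 2278 = 17P, so P = 134.
Y = 5509 − 11·134 = 4035.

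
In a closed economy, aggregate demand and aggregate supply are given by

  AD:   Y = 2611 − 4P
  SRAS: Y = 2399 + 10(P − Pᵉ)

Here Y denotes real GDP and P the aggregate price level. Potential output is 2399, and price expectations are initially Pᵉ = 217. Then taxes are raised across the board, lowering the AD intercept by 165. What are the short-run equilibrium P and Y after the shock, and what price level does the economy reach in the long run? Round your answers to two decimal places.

AD shifts left: new AD is Y = 2446 − 4P. With Pᵉ = 217, SRAS is Y = 229 + 10P.
Short run: 2446 − 4P = 229 + 10P gives 2217 = 14P, so P = 158.36 and Y = 2446 − 4P = 1812.57.
Y = 1812.57 is below potential 2399; expectations adjust and SRAS shifts right until Y = 2399.
Long run: on the new AD curve, 2399 = 2446 − 4P gives P = 11.75.

Short run: P = 158.36, Y = 1812.57. Long run: P = 11.75.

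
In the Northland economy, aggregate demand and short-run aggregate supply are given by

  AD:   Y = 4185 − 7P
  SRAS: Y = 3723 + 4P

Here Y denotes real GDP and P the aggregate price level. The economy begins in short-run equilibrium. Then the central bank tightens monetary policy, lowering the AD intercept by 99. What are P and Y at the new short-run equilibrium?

This is a negative demand shock: AD shifts left.
New AD: Y = 4086 − 7P.
Set AD = SRAS: 4086 − 7P = 3723 + 4P, so 363 = 11P and P = 33.
Y = 4086 − 7·33 = 3855.

P = 33, Y = 3855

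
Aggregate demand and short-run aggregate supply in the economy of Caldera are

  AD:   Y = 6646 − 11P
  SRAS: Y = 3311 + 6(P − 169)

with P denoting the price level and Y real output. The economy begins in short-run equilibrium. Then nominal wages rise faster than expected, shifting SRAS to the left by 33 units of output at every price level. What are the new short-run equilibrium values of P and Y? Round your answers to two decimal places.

P = 257.76, Y = 3810.59

This is a negative supply shock: SRAS shifts left.
New SRAS: Y = 2264 + 6P.
Set AD = SRAS: 6646 − 11P = 2264 + 6P, so 4382 = 17P and P = 257.76.
Substituting into AD, Y = 3810.59.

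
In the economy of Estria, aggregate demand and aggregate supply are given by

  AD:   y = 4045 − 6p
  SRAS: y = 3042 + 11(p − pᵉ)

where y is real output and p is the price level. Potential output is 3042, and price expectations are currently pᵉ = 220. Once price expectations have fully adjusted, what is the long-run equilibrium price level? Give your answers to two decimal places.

Short run: with pᵉ = 220, SRAS is y = 622 + 11p. Setting AD = SRAS gives 3423 = 17p, so p = 201.35 and y = 4045 − 6p = 2836.88.
Output 2836.88 is below potential 3042, so over time expected prices fall and SRAS shifts right until y returns to 3042.
Long run: y = 3042 on the AD curve gives 3042 = 4045 − 6p, so p = 167.17.

Long-run p = 167.17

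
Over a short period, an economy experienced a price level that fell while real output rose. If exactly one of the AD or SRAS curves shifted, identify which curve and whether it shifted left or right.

SRAS shifted right

P fell and Y rose. An AD shift moves P and Y in the same direction; an SRAS shift moves them in opposite directions.
Here P and Y moved in opposite directions, so the SRAS curve shifted.
Since Y rose, SRAS shifted right.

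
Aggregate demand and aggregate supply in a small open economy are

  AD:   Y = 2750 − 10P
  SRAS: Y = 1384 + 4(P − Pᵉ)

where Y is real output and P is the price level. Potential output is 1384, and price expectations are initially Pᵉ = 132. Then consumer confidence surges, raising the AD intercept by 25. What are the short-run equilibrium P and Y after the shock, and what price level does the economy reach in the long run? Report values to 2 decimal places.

AD shifts right: new AD is Y = 2775 − 10P. With Pᵉ = 132, SRAS is Y = 856 + 4P.
Short run: 2775 − 10P = 856 + 4P gives 1919 = 14P, so P = 137.07 and Y = 2775 − 10P = 1404.29.
Y = 1404.29 is above potential 1384; expectations adjust and SRAS shifts left until Y = 1384.
Long run: on the new AD curve, 1384 = 2775 − 10P gives P = 139.10.

Short run: P = 137.07, Y = 1404.29. Long run: P = 139.10.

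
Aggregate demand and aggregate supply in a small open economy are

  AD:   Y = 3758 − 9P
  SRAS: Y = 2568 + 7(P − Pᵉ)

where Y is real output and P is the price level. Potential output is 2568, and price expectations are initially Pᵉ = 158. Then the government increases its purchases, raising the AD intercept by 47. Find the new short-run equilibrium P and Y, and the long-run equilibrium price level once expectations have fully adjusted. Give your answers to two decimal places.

Short run: P = 146.44, Y = 2487.06. Long run: P = 137.44.

AD shifts right: new AD is Y = 3805 − 9P. With Pᵉ = 158, SRAS is Y = 1462 + 7P.
Short run: 3805 − 9P = 1462 + 7P gives 2343 = 16P, so P = 146.44 and Y = 3805 − 9P = 2487.06.
Y = 2487.06 is below potential 2568; expectations adjust and SRAS shifts right until Y = 2568.
Long run: on the new AD curve, 2568 = 3805 − 9P gives P = 137.44.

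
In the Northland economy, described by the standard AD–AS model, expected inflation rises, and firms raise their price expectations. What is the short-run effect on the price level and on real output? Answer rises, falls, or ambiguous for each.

This is an adverse supply shock: SRAS shifts left.
Moving along the downward-sloping AD curve, P rises and Y falls.

Price level: rises; output: falls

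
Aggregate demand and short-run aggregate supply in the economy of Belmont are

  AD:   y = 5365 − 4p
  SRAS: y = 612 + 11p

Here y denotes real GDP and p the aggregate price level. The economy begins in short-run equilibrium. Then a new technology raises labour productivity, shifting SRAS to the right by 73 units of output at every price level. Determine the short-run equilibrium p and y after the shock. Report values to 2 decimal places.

This is a positive supply shock: SRAS shifts right.
New SRAS: y = 685 + 11p.
Set AD = SRAS: 5365 − 4p = 685 + 11p, so 4680 = 15p and p = 312.00.
Substituting into AD, y = 4117.00.

p = 312.00, y = 4117.00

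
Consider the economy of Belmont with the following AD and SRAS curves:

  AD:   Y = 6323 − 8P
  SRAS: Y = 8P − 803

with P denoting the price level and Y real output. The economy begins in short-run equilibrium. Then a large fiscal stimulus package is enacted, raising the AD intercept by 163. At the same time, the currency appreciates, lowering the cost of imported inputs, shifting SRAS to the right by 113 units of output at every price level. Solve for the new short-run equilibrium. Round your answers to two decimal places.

P = 448.50, Y = 2898.00

After both shocks: AD is Y = 6486 − 8P and SRAS is Y = 8P − 690.
Setting them equal: 7176 = 16P, so P = 448.50.
Substituting into AD, Y = 2898.00.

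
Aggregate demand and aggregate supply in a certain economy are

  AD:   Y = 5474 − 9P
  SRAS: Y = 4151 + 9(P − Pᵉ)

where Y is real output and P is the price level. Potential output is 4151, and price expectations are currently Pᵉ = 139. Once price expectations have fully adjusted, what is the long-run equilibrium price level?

Long-run P = 147

Short run: with Pᵉ = 139, SRAS is Y = 2900 + 9P. Setting AD = SRAS gives 2574 = 18P, so P = 143 and Y = 5474 − 9·143 = 4187.
Output 4187 is above potential 4151, so over time expected prices rise and SRAS shifts left until Y returns to 4151.
Long run: Y = 4151 on the AD curve gives 4151 = 5474 − 9P, so P = 147.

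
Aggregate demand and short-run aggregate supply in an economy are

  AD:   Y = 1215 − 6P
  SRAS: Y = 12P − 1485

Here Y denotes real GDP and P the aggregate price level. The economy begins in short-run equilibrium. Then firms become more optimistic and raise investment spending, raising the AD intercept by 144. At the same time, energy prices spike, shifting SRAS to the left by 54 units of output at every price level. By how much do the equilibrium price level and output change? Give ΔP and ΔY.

ΔP = +11, ΔY = +78

After both shocks: AD is Y = 1359 − 6P and SRAS is Y = 12P − 1539.
Setting them equal: 2898 = 18P, so P = 161.
Y = 1359 − 6·161 = 393.
Initially P = 150, Y = 315, so ΔP = +11 and ΔY = +78.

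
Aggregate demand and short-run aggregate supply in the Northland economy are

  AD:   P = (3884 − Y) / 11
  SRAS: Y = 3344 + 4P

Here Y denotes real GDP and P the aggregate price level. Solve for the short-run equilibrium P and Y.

P = 36, Y = 3488

Rearrange AD to Y = 3884 − 11P.
Set AD = SRAS: 3884 − 11P = 3344 + 4P, so 540 = 15P and P = 36.
Then Y = 3884 − 11·36 = 3488.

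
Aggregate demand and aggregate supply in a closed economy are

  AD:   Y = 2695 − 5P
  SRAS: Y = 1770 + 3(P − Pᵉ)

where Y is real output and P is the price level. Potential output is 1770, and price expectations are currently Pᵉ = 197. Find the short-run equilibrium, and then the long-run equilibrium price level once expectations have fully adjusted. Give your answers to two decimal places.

Short run: P = 189.50, Y = 1747.50. Long run: P = 185.00.

Short run: with Pᵉ = 197, SRAS is Y = 1179 + 3P. Setting AD = SRAS gives 1516 = 8P, so P = 189.50 and Y = 2695 − 5P = 1747.50.
Output 1747.50 is below potential 1770, so over time expected prices fall and SRAS shifts right until Y returns to 1770.
Long run: Y = 1770 on the AD curve gives 1770 = 2695 − 5P, so P = 185.00.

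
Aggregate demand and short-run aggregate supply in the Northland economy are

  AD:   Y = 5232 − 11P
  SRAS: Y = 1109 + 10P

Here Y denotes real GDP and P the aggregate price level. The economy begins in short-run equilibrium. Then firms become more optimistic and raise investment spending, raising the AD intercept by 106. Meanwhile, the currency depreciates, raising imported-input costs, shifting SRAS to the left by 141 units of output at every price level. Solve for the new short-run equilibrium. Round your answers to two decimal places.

After both shocks: AD is Y = 5338 − 11P and SRAS is Y = 968 + 10P.
Setting them equal: 4370 = 21P, so P = 208.10.
Substituting into AD, Y = 3048.95.

P = 208.10, Y = 3048.95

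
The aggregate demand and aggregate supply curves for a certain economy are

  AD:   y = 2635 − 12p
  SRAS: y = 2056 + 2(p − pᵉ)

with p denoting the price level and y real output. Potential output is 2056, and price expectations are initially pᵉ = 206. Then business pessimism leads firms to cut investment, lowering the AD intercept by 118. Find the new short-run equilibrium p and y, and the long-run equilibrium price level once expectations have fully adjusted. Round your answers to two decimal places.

AD shifts left: new AD is y = 2517 − 12p. With pᵉ = 206, SRAS is y = 1644 + 2p.
Short run: 2517 − 12p = 1644 + 2p gives 873 = 14p, so p = 62.36 and y = 2517 − 12p = 1768.71.
y = 1768.71 is below potential 2056; expectations adjust and SRAS shifts right until y = 2056.
Long run: on the new AD curve, 2056 = 2517 − 12p gives p = 38.42.

Short run: p = 62.36, y = 1768.71. Long run: p = 38.42.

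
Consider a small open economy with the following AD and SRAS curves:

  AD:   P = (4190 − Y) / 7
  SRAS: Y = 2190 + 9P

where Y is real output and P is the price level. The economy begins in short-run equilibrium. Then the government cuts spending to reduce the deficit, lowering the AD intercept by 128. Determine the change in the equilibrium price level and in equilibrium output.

This is a negative demand shock: AD shifts left.
New AD: Y = 4062 − 7P.
Set AD = SRAS: 4062 − 7P = 2190 + 9P, so 1872 = 16P and P = 117.
Y = 4062 − 7·117 = 3243.
Initially P = 125, Y = 3315, so ΔP = -8 and ΔY = -72.

ΔP = -8, ΔY = -72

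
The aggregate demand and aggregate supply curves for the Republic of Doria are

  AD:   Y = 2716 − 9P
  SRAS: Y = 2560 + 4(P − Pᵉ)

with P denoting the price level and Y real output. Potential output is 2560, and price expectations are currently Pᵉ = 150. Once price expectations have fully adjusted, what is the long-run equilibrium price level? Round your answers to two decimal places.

Long-run P = 17.33

Short run: with Pᵉ = 150, SRAS is Y = 1960 + 4P. Setting AD = SRAS gives 756 = 13P, so P = 58.15 and Y = 2716 − 9P = 2192.62.
Output 2192.62 is below potential 2560, so over time expected prices fall and SRAS shifts right until Y returns to 2560.
Long run: Y = 2560 on the AD curve gives 2560 = 2716 − 9P, so P = 17.33.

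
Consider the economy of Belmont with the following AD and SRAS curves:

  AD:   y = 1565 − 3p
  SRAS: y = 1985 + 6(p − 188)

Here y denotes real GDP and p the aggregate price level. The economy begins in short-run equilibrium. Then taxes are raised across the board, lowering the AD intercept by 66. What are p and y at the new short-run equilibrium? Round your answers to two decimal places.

This is a negative demand shock: AD shifts left.
New AD: y = 1499 − 3p.
SRAS can be written y = 857 + 6p.
Set AD = SRAS: 1499 − 3p = 857 + 6p, so 642 = 9p and p = 71.33.
Substituting into AD, y = 1285.00.

p = 71.33, y = 1285.00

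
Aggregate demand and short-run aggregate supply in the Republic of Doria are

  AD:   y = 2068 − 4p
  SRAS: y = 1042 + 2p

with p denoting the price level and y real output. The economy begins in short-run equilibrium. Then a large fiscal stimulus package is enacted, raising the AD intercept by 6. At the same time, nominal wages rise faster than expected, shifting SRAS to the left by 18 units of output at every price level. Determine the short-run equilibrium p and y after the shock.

p = 175, y = 1374

After both shocks: AD is y = 2074 − 4p and SRAS is y = 1024 + 2p.
Setting them equal: 1050 = 6p, so p = 175.
y = 2074 − 4·175 = 1374.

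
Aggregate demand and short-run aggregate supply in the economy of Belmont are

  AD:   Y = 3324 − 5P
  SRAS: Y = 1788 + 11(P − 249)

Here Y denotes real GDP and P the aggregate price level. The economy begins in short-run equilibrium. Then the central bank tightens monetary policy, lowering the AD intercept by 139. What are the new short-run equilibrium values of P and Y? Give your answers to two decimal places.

This is a negative demand shock: AD shifts left.
New AD: Y = 3185 − 5P.
SRAS can be written Y = 11P − 951.
Set AD = SRAS: 3185 − 5P = 11P − 951, so 4136 = 16P and P = 258.50.
Substituting into AD, Y = 1892.50.

P = 258.50, Y = 1892.50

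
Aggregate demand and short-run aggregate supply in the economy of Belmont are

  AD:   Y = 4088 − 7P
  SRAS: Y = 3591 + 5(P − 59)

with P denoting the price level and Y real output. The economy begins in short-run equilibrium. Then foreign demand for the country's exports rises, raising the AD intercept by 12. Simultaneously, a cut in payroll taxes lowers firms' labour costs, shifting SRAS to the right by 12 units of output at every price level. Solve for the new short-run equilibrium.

After both shocks: AD is Y = 4100 − 7P and SRAS is Y = 3308 + 5P.
Setting them equal: 792 = 12P, so P = 66.
Y = 4100 − 7·66 = 3638.

P = 66, Y = 3638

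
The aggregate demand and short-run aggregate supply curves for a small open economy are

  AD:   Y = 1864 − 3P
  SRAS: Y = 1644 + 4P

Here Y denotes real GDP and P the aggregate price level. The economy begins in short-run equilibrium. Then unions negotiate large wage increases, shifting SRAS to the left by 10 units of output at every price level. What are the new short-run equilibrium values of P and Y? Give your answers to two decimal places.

P = 32.86, Y = 1765.43

This is a negative supply shock: SRAS shifts left.
New SRAS: Y = 1634 + 4P.
Set AD = SRAS: 1864 − 3P = 1634 + 4P, so 230 = 7P and P = 32.86.
Substituting into AD, Y = 1765.43.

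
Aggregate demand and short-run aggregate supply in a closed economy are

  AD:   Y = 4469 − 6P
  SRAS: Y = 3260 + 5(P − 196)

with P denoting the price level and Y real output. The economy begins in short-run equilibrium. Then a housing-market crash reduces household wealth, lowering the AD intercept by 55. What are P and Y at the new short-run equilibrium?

This is a negative demand shock: AD shifts left.
New AD: Y = 4414 − 6P.
SRAS can be written Y = 2280 + 5P.
Set AD = SRAS: 4414 − 6P = 2280 + 5P, so 2134 = 11P and P = 194.
Y = 4414 − 6·194 = 3250.

P = 194, Y = 3250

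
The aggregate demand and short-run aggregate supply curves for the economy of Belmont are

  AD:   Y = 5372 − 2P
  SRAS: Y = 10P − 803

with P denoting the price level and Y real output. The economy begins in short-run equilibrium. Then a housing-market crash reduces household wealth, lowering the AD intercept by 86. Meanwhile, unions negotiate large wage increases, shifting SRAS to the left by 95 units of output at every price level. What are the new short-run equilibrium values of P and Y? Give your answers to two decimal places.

After both shocks: AD is Y = 5286 − 2P and SRAS is Y = 10P − 898.
Setting them equal: 6184 = 12P, so P = 515.33.
Substituting into AD, Y = 4255.33.

P = 515.33, Y = 4255.33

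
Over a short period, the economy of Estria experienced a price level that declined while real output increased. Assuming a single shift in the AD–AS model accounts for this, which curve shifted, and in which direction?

SRAS shifted right

P fell and Y rose. An AD shift moves P and Y in the same direction; an SRAS shift moves them in opposite directions.
Here P and Y moved in opposite directions, so the SRAS curve shifted.
Since Y rose, SRAS shifted right.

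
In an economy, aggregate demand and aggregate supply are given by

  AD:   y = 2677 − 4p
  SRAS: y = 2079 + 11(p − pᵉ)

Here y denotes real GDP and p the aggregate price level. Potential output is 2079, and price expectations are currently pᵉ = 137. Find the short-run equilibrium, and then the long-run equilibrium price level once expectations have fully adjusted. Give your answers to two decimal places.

Short run: p = 140.33, y = 2115.67. Long run: p = 149.50.

Short run: with pᵉ = 137, SRAS is y = 572 + 11p. Setting AD = SRAS gives 2105 = 15p, so p = 140.33 and y = 2677 − 4p = 2115.67.
Output 2115.67 is above potential 2079, so over time expected prices rise and SRAS shifts left until y returns to 2079.
Long run: y = 2079 on the AD curve gives 2079 = 2677 − 4p, so p = 149.50.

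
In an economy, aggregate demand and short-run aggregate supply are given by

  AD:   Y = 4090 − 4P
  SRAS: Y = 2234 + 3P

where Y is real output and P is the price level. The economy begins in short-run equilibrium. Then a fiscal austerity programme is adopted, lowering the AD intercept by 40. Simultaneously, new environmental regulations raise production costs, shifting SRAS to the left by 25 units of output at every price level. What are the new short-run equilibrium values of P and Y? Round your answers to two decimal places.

After both shocks: AD is Y = 4050 − 4P and SRAS is Y = 2209 + 3P.
Setting them equal: 1841 = 7P, so P = 263.00.
Substituting into AD, Y = 2998.00.

P = 263.00, Y = 2998.00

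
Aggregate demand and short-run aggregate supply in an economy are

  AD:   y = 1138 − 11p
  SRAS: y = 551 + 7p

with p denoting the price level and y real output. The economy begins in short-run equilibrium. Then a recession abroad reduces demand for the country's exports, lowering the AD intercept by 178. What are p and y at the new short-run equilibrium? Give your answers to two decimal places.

This is a negative demand shock: AD shifts left.
New AD: y = 960 − 11p.
Set AD = SRAS: 960 − 11p = 551 + 7p, so 409 = 18p and p = 22.72.
Substituting into AD, y = 710.06.

p = 22.72, y = 710.06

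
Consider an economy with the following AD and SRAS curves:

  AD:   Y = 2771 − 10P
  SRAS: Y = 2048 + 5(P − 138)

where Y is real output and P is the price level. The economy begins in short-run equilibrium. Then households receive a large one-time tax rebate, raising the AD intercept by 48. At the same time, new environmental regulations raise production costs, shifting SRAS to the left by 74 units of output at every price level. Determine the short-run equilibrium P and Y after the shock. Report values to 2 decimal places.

After both shocks: AD is Y = 2819 − 10P and SRAS is Y = 1284 + 5P.
Setting them equal: 1535 = 15P, so P = 102.33.
Substituting into AD, Y = 1795.67.

P = 102.33, Y = 1795.67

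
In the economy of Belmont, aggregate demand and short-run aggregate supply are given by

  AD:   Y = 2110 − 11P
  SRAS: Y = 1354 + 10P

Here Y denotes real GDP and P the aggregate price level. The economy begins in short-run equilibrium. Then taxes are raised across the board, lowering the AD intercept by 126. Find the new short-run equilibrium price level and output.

P = 30, Y = 1654

This is a negative demand shock: AD shifts left.
New AD: Y = 1984 − 11P.
Set AD = SRAS: 1984 − 11P = 1354 + 10P, so 630 = 21P and P = 30.
Y = 1984 − 11·30 = 1654.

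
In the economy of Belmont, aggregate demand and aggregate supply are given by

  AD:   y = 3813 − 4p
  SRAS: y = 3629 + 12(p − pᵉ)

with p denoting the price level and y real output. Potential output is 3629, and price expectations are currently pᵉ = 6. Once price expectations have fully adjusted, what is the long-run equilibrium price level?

Long-run p = 46

Short run: with pᵉ = 6, SRAS is y = 3557 + 12p. Setting AD = SRAS gives 256 = 16p, so p = 16 and y = 3813 − 4·16 = 3749.
Output 3749 is above potential 3629, so over time expected prices rise and SRAS shifts left until y returns to 3629.
Long run: y = 3629 on the AD curve gives 3629 = 3813 − 4p, so p = 46.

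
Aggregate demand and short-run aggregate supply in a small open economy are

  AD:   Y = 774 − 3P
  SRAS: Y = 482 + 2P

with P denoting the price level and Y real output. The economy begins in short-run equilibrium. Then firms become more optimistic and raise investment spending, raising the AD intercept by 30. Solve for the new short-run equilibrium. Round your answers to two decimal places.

P = 64.40, Y = 610.80

This is a positive demand shock: AD shifts right.
New AD: Y = 804 − 3P.
Set AD = SRAS: 804 − 3P = 482 + 2P, so 322 = 5P and P = 64.40.
Substituting into AD, Y = 610.80.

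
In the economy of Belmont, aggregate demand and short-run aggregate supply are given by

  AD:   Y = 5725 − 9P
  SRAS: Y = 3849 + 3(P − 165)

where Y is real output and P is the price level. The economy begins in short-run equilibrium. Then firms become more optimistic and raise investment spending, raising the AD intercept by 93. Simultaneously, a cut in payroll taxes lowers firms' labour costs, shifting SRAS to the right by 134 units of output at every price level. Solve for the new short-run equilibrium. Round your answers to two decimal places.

After both shocks: AD is Y = 5818 − 9P and SRAS is Y = 3488 + 3P.
Setting them equal: 2330 = 12P, so P = 194.17.
Substituting into AD, Y = 4070.50.

P = 194.17, Y = 4070.50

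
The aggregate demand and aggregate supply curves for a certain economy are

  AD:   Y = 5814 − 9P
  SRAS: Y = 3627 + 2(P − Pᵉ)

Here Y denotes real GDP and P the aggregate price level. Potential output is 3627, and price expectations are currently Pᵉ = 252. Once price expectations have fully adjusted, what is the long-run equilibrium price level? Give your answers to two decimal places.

Short run: with Pᵉ = 252, SRAS is Y = 3123 + 2P. Setting AD = SRAS gives 2691 = 11P, so P = 244.64 and Y = 5814 − 9P = 3612.27.
Output 3612.27 is below potential 3627, so over time expected prices fall and SRAS shifts right until Y returns to 3627.
Long run: Y = 3627 on the AD curve gives 3627 = 5814 − 9P, so P = 243.00.

Long-run P = 243.00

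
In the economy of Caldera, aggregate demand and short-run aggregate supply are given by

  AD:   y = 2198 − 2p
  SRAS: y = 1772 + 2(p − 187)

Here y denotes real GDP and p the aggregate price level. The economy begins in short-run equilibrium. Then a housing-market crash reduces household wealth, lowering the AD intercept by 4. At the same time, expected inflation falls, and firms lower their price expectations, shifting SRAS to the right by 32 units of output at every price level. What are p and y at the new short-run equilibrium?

After both shocks: AD is y = 2194 − 2p and SRAS is y = 1430 + 2p.
Setting them equal: 764 = 4p, so p = 191.
y = 2194 − 2·191 = 1812.

p = 191, y = 1812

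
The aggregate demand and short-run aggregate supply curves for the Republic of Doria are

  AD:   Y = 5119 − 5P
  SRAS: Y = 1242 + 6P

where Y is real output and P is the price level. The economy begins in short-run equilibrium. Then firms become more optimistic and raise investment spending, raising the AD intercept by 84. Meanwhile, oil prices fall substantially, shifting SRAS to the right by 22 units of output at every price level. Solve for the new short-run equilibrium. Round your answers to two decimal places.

After both shocks: AD is Y = 5203 − 5P and SRAS is Y = 1264 + 6P.
Setting them equal: 3939 = 11P, so P = 358.09.
Substituting into AD, Y = 3412.55.

P = 358.09, Y = 3412.55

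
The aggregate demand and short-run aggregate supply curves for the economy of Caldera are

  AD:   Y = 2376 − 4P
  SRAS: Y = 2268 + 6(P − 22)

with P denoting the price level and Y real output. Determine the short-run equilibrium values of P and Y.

Write SRAS as Y = 2268 + 6P − 132 = 2136 + 6P.
Set AD = SRAS: 2376 − 4P = 2136 + 6P, so 240 = 10P and P = 24.
Then Y = 2376 − 4·24 = 2280.

P = 24, Y = 2280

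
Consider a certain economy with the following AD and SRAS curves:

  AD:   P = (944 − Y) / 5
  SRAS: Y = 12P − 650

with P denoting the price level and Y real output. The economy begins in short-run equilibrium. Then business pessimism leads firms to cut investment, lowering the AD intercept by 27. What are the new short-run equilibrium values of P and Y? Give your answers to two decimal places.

P = 92.18, Y = 456.12

This is a negative demand shock: AD shifts left.
New AD: Y = 917 − 5P.
Set AD = SRAS: 917 − 5P = 12P − 650, so 1567 = 17P and P = 92.18.
Substituting into AD, Y = 456.12.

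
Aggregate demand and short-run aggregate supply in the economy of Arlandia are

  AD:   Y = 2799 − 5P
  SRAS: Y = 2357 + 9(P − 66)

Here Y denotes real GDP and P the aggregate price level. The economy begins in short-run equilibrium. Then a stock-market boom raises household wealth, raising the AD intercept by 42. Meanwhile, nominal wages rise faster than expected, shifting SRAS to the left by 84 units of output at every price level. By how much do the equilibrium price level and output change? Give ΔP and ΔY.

ΔP = +9, ΔY = -3

After both shocks: AD is Y = 2841 − 5P and SRAS is Y = 1679 + 9P.
Setting them equal: 1162 = 14P, so P = 83.
Y = 2841 − 5·83 = 2426.
Initially P = 74, Y = 2429, so ΔP = +9 and ΔY = -3.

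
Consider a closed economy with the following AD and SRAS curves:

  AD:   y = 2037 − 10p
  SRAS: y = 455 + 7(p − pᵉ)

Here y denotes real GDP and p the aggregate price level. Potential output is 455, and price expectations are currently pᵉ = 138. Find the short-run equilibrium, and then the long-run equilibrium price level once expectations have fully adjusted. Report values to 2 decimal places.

Short run: p = 149.88, y = 538.18. Long run: p = 158.20.

Short run: with pᵉ = 138, SRAS is y = 7p − 511. Setting AD = SRAS gives 2548 = 17p, so p = 149.88 and y = 2037 − 10p = 538.18.
Output 538.18 is above potential 455, so over time expected prices rise and SRAS shifts left until y returns to 455.
Long run: y = 455 on the AD curve gives 455 = 2037 − 10p, so p = 158.20.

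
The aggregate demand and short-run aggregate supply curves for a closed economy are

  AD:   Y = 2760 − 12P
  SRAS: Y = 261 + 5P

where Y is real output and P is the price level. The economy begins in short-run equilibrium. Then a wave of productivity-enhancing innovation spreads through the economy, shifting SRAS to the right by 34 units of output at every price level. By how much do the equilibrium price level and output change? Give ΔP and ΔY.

ΔP = -2, ΔY = +24

This is a positive supply shock: SRAS shifts right.
New SRAS: Y = 295 + 5P.
Set AD = SRAS: 2760 − 12P = 295 + 5P, so 2465 = 17P and P = 145.
Y = 2760 − 12·145 = 1020.
Initially P = 147, Y = 996, so ΔP = -2 and ΔY = +24.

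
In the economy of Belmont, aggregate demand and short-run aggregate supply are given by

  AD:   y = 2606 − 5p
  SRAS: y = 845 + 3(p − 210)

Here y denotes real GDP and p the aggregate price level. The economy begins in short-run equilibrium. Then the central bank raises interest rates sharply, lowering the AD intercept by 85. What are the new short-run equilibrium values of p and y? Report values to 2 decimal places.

p = 288.25, y = 1079.75

This is a negative demand shock: AD shifts left.
New AD: y = 2521 − 5p.
SRAS can be written y = 215 + 3p.
Set AD = SRAS: 2521 − 5p = 215 + 3p, so 2306 = 8p and p = 288.25.
Substituting into AD, y = 1079.75.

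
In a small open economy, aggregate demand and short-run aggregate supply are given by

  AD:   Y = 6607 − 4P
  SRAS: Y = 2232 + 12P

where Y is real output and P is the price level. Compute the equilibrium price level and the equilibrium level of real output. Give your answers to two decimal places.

P = 273.44, Y = 5513.25

Set AD = SRAS: 6607 − 4P = 2232 + 12P, so 4375 = 16P and P = 273.44.
Substituting into AD, Y = 6607 − 4P = 5513.25.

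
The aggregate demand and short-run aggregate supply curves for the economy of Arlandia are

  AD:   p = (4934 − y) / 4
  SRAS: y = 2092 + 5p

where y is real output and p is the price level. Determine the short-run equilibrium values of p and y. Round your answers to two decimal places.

p = 315.78, y = 3670.89

Rearrange AD to y = 4934 − 4p.
Set AD = SRAS: 4934 − 4p = 2092 + 5p, so 2842 = 9p and p = 315.78.
Substituting into AD, y = 4934 − 4p = 3670.89.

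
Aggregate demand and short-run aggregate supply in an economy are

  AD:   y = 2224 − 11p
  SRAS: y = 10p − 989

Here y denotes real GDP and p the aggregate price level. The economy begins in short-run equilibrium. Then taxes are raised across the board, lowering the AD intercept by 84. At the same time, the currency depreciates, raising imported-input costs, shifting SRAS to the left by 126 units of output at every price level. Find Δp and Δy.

Δp = +2, Δy = -106

After both shocks: AD is y = 2140 − 11p and SRAS is y = 10p − 1115.
Setting them equal: 3255 = 21p, so p = 155.
y = 2140 − 11·155 = 435.
Initially p = 153, y = 541, so Δp = +2 and Δy = -106.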